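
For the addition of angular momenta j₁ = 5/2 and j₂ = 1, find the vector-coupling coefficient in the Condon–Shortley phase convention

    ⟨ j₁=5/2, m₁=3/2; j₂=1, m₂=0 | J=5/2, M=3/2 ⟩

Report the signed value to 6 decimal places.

+0.507093

√[6·1!4!1!/7! · 4!1!1!1!4!1!] = √(576/35)
  +(−1)^0/∏(0,1,1,1,3,0)! = 1/6  (running 1/6)
  +(−1)^1/∏(1,0,0,0,4,1)! = -1/24  (running 1/8)
⟨..|..⟩ = √(576/35)·(1/8) = +0.507093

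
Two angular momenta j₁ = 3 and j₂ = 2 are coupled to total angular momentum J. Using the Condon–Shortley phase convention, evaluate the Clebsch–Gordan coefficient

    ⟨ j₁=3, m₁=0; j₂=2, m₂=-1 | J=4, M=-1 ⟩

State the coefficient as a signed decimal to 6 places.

+√(3/14) = +0.462910

triangle: 1!×5!×3!/10! = 720/3628800
(j±m)!: 3!×3!×1!×3!×3!×5! = 155520
prefactor² = (2J+1)×Δ×N² = 1944/7
  k=0: +1/(0!×1!×3!×1!×2!×2!) = 1/24
  k=1: −1/(1!×0!×2!×0!×3!×3!) = -1/72
Σ = 1/36  ⇒  CG² = 1944/7×1/36² = 3/14
CG = +√(3/14) = +0.462910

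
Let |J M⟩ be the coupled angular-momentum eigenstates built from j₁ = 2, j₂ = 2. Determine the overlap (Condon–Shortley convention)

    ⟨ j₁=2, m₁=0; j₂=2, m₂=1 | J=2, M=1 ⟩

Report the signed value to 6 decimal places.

triangle: 2!·2!·2!/7! = 8/5040
(j±m)!: 2!·2!·3!·1!·3!·1! = 144
prefactor² = (2J+1)·Δ·N² = 8/7
  k=1: −1/(1!·1!·1!·2!·1!·0!) = -1/2
  k=2: +1/(2!·0!·0!·1!·2!·1!) = 1/4
Σ = -1/4  ⇒  CG² = 8/7·(-1/4)² = 1/14
CG = −√(1/14) = -0.267261

-0.267261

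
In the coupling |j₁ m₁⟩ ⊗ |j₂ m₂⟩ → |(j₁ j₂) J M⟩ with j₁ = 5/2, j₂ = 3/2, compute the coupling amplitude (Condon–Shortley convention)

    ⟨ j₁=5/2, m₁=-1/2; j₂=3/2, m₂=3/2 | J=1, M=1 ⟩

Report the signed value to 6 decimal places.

√[3·3!2!0!/6! · 2!3!3!0!2!0!] = √(36/5)
  +(−1)^3/∏(3,0,0,0,2,0)! = -1/12  (running -1/12)
⟨..|..⟩ = √(36/5)·(-1/12) = -0.223607

−√(1/20) ≈ -0.223607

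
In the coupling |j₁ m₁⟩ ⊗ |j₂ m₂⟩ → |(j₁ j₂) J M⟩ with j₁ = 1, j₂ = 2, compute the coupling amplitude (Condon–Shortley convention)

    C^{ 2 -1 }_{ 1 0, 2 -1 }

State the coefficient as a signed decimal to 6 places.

+0.408248

triangle: 1!*1!*3!/6! = 6/720
(j±m)!: 1!*1!*1!*3!*1!*3! = 36
prefactor² = (2J+1)*Δ*N² = 3/2
  k=0: +1/(0!*1!*1!*1!*0!*2!) = 1/2
  k=1: −1/(1!*0!*0!*0!*1!*3!) = -1/6
Σ = 1/3  ⇒  CG² = 3/2*1/3² = 1/6
CG = +√(1/6) = +0.408248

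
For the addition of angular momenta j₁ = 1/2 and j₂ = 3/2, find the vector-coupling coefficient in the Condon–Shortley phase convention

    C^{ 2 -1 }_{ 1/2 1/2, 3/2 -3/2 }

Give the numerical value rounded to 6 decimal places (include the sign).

+√(1/4) = +0.500000

j₁+j₂−J=0  J+j₁−j₂=1  J−j₁+j₂=3  j₁+j₂+J+1=5
(j₁±m₁, j₂±m₂, J±M) = (1,0,0,3,1,3)
P² = 9
sum k=0..0:
  [0] +1/6 = 1/6
S = 1/6
C² = P²·S² = 1/4 ; C = +0.500000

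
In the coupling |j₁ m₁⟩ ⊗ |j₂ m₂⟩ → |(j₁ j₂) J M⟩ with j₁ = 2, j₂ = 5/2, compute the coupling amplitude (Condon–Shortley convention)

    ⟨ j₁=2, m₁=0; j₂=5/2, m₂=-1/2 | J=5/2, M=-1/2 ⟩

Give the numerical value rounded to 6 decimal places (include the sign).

j₁+j₂−J=2  J+j₁−j₂=2  J−j₁+j₂=3  j₁+j₂+J+1=8
(j₁±m₁, j₂±m₂, J±M) = (2,2,2,3,2,3)
P² = 72/35
sum k=0..2:
  [0] +1/8 = 1/8
  [1] −1/2 = -1/2
  [2] +1/24 = 1/24
S = -1/3
C² = P²·S² = 8/35 ; C = -0.478091

-0.478091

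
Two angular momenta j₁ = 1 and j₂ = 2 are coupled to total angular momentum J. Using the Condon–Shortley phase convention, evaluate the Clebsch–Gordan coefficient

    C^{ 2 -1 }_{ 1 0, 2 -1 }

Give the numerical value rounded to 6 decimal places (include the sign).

√[5·1!1!3!/6! · 1!1!1!3!1!3!] = √(3/2)
  +(−1)^0/∏(0,1,1,1,0,2)! = 1/2  (running 1/2)
  +(−1)^1/∏(1,0,0,0,1,3)! = -1/6  (running 1/3)
⟨..|..⟩ = √(3/2)·(1/3) = +0.408248

+√(1/6) = +0.408248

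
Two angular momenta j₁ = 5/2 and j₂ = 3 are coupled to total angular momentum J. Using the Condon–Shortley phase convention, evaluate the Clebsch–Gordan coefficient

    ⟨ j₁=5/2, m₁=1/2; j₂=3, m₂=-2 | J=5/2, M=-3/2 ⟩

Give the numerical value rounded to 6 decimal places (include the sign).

−√(1/14) ≈ -0.267261

j₁+j₂−J=3  J+j₁−j₂=2  J−j₁+j₂=3  j₁+j₂+J+1=9
(j₁±m₁, j₂±m₂, J±M) = (3,2,1,5,1,4)
P² = 288/7
sum k=0..1:
  [0] +1/24 = 1/24
  [1] −1/12 = -1/12
S = -1/24
C² = P²·S² = 1/14 ; C = -0.267261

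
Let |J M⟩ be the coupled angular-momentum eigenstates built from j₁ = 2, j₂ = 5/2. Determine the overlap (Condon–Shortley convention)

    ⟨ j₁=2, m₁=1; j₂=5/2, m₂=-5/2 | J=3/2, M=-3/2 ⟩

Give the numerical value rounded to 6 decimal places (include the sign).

+√(2/7) ≈ +0.534522

√[4·3!1!2!/7! · 3!1!0!5!0!3!] = √(288/7)
  +(−1)^0/∏(0,3,1,0,0,2)! = 1/12  (running 1/12)
⟨..|..⟩ = √(288/7)·(1/12) = +0.534522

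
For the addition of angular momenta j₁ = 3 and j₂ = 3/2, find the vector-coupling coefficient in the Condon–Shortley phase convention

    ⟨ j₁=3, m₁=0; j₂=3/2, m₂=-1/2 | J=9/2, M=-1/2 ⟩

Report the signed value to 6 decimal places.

√[10·0!6!3!/10! · 3!3!1!2!4!5!] = √(17280/7)
  +(−1)^0/∏(0,0,3,1,3,2)! = 1/72  (running 1/72)
⟨..|..⟩ = √(17280/7)·(1/72) = +0.690066

+0.690066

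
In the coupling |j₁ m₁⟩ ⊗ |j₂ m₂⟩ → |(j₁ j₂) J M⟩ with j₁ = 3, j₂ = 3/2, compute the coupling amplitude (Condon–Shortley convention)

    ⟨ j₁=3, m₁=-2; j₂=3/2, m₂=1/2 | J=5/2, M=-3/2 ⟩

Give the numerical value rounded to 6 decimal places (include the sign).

j₁+j₂−J=2  J+j₁−j₂=4  J−j₁+j₂=1  j₁+j₂+J+1=8
(j₁±m₁, j₂±m₂, J±M) = (1,5,2,1,1,4)
P² = 288/7
sum k=1..2:
  [1] −1/24 = -1/24
  [2] +1/12 = 1/12
S = 1/24
C² = P²·S² = 1/14 ; C = +0.267261

+√(1/14) ≈ +0.267261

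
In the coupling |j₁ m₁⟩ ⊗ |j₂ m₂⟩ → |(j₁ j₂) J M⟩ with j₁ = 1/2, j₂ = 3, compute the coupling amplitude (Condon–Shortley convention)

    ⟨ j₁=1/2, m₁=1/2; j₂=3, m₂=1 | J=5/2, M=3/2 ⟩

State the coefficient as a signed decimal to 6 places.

+√(2/7) ≈ +0.534522

√[6·1!0!5!/7! · 1!0!4!2!4!1!] = √(1152/7)
  +(−1)^0/∏(0,1,0,4,0,1)! = 1/24  (running 1/24)
⟨..|..⟩ = √(1152/7)·(1/24) = +0.534522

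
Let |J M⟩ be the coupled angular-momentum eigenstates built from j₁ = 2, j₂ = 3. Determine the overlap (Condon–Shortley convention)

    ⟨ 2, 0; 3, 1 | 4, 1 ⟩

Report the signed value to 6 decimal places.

j₁+j₂−J=1  J+j₁−j₂=3  J−j₁+j₂=5  j₁+j₂+J+1=10
(j₁±m₁, j₂±m₂, J±M) = (2,2,4,2,5,3)
P² = 1728/7
sum k=0..1:
  [0] +1/48 = 1/48
  [1] −1/24 = -1/24
S = -1/48
C² = P²·S² = 3/28 ; C = -0.327327

-0.327327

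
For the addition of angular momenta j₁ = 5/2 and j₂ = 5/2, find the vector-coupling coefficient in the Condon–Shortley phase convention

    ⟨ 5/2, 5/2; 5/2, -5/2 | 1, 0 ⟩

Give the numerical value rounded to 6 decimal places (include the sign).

+0.597614  (= +√(5/14))

triangle: 4!·1!·1!/7! = 24/5040
(j±m)!: 5!·0!·0!·5!·1!·1! = 14400
prefactor² = (2J+1)·Δ·N² = 1440/7
  k=0: +1/(0!·4!·0!·0!·1!·1!) = 1/24
Σ = 1/24  ⇒  CG² = 1440/7·1/24² = 5/14
CG = +√(5/14) = +0.597614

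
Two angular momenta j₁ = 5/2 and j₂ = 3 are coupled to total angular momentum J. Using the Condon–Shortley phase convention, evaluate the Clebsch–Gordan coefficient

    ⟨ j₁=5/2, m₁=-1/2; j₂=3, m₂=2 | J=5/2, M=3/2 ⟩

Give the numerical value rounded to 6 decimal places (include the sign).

+√(1/14) ≈ +0.267261

√[6·3!2!3!/9! · 2!3!5!1!4!1!] = √(288/7)
  +(−1)^2/∏(2,1,1,3,1,0)! = 1/12  (running 1/12)
  +(−1)^3/∏(3,0,0,2,2,1)! = -1/24  (running 1/24)
⟨..|..⟩ = √(288/7)·(1/24) = +0.267261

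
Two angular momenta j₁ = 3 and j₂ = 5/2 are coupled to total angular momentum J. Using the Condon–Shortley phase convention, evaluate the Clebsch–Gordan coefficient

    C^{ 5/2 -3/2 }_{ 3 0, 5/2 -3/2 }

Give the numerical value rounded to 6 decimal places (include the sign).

-0.483046

√[6·3!3!2!/9! · 3!3!1!4!1!4!] = √(864/35)
  +(−1)^0/∏(0,3,3,1,0,1)! = 1/36  (running 1/36)
  +(−1)^1/∏(1,2,2,0,1,2)! = -1/8  (running -7/72)
⟨..|..⟩ = √(864/35)·(-7/72) = -0.483046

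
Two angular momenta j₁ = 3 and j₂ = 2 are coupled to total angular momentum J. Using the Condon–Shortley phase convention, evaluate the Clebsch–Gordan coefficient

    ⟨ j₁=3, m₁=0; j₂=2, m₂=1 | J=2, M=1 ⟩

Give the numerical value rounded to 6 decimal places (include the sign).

+0.534522  (= +√(2/7))

√[5·3!3!1!/8! · 3!3!3!1!3!1!] = √(81/14)
  +(−1)^2/∏(2,1,1,1,2,0)! = 1/4  (running 1/4)
  +(−1)^3/∏(3,0,0,0,3,1)! = -1/36  (running 2/9)
⟨..|..⟩ = √(81/14)·(2/9) = +0.534522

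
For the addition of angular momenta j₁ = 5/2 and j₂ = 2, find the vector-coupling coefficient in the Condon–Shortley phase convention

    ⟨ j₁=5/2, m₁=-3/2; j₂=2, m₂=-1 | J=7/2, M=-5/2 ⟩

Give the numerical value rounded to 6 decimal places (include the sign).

√[8·1!4!3!/9! · 1!4!1!3!1!6!] = √(2304/7)
  +(−1)^0/∏(0,1,4,1,0,2)! = 1/48  (running 1/48)
  +(−1)^1/∏(1,0,3,0,1,3)! = -1/36  (running -1/144)
⟨..|..⟩ = √(2304/7)·(-1/144) = -0.125988

−√(1/63) ≈ -0.125988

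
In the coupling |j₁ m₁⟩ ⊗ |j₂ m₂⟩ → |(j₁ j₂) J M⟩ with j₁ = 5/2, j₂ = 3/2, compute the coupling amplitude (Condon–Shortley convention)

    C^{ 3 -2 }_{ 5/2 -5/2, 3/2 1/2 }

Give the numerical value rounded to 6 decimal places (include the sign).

-0.645497

triangle: 1!×4!×2!/8! = 48/40320
(j±m)!: 0!×5!×2!×1!×1!×5! = 28800
prefactor² = (2J+1)×Δ×N² = 240
  k=1: −1/(1!×0!×4!×1!×0!×1!) = -1/24
Σ = -1/24  ⇒  CG² = 240×(-1/24)² = 5/12
CG = −√(5/12) = -0.645497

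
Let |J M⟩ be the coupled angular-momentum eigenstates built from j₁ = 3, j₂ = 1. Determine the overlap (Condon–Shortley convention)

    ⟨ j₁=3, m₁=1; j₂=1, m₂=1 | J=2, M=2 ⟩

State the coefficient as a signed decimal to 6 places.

+√(1/21) ≈ +0.218218

triangle: 2!*4!*0!/7! = 48/5040
(j±m)!: 4!*2!*2!*0!*4!*0! = 2304
prefactor² = (2J+1)*Δ*N² = 768/7
  k=2: +1/(2!*0!*0!*0!*4!*0!) = 1/48
Σ = 1/48  ⇒  CG² = 768/7*1/48² = 1/21
CG = +√(1/21) = +0.218218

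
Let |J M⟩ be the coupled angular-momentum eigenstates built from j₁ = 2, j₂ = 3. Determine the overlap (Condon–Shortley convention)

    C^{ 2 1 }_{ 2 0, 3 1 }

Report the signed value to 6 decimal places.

triangle: 3!*1!*3!/8! = 36/40320
(j±m)!: 2!*2!*4!*2!*3!*1! = 1152
prefactor² = (2J+1)*Δ*N² = 36/7
  k=1: −1/(1!*2!*1!*3!*0!*0!) = -1/12
  k=2: +1/(2!*1!*0!*2!*1!*1!) = 1/4
Σ = 1/6  ⇒  CG² = 36/7*1/6² = 1/7
CG = +√(1/7) = +0.377964

+0.377964  (= +√(1/7))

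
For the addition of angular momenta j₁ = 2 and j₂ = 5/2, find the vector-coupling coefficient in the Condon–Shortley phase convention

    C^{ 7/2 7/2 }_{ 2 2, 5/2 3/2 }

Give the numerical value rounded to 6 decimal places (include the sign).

+√(4/9) ≈ +0.666667

j₁+j₂−J=1  J+j₁−j₂=3  J−j₁+j₂=4  j₁+j₂+J+1=9
(j₁±m₁, j₂±m₂, J±M) = (4,0,4,1,7,0)
P² = 9216
sum k=0..0:
  [0] +1/144 = 1/144
S = 1/144
C² = P²·S² = 4/9 ; C = +0.666667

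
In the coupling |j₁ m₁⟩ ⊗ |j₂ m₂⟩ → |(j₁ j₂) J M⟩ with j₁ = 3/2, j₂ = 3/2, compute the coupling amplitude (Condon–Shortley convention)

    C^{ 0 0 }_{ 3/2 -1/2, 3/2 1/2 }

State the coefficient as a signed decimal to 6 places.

+0.500000  (= +√(1/4))

√[1·3!0!0!/4! · 1!2!2!1!0!0!] = √(1)
  +(−1)^2/∏(2,1,0,0,0,0)! = 1/2  (running 1/2)
⟨..|..⟩ = √(1)·(1/2) = +0.500000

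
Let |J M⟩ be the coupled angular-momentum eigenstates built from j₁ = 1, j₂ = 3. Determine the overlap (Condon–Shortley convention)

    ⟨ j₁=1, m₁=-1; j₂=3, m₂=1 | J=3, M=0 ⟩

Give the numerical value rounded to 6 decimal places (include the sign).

-0.707107

j₁+j₂−J=1  J+j₁−j₂=1  J−j₁+j₂=5  j₁+j₂+J+1=8
(j₁±m₁, j₂±m₂, J±M) = (0,2,4,2,3,3)
P² = 72
sum k=1..1:
  [1] −1/12 = -1/12
S = -1/12
C² = P²·S² = 1/2 ; C = -0.707107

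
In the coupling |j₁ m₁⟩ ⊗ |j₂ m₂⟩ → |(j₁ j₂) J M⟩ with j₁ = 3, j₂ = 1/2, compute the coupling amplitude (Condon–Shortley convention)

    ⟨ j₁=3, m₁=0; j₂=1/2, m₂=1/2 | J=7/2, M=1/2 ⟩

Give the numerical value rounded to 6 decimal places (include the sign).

√[8·0!6!1!/8! · 3!3!1!0!4!3!] = √(5184/7)
  +(−1)^0/∏(0,0,3,1,3,0)! = 1/36  (running 1/36)
⟨..|..⟩ = √(5184/7)·(1/36) = +0.755929

+0.755929  (= +√(4/7))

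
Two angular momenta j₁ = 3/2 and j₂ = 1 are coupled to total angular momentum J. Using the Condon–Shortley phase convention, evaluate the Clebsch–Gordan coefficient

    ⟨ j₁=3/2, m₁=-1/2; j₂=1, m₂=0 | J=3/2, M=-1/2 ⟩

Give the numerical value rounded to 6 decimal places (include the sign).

−√(1/15) = -0.258199

triangle: 1!×2!×1!/5! = 2/120
(j±m)!: 1!×2!×1!×1!×1!×2! = 4
prefactor² = (2J+1)×Δ×N² = 4/15
  k=0: +1/(0!×1!×2!×1!×0!×0!) = 1/2
  k=1: −1/(1!×0!×1!×0!×1!×1!) = -1
Σ = -1/2  ⇒  CG² = 4/15×(-1/2)² = 1/15
CG = −√(1/15) = -0.258199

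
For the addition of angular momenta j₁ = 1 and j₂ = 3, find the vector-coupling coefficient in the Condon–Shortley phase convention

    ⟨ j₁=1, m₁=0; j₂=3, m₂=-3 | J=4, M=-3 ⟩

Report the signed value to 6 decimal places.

+√(1/4) ≈ +0.500000

triangle: 0!*2!*6!/9! = 1440/362880
(j±m)!: 1!*1!*0!*6!*1!*7! = 3628800
prefactor² = (2J+1)*Δ*N² = 129600
  k=0: +1/(0!*0!*1!*0!*1!*6!) = 1/720
Σ = 1/720  ⇒  CG² = 129600*1/720² = 1/4
CG = +√(1/4) = +0.500000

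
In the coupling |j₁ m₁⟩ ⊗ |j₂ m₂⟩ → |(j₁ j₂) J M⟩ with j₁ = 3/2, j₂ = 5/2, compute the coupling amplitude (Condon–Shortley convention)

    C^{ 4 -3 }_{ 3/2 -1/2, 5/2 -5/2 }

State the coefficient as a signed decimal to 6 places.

√[9·0!3!5!/9! · 1!2!0!5!1!7!] = √(21600)
  +(−1)^0/∏(0,0,2,0,1,5)! = 1/240  (running 1/240)
⟨..|..⟩ = √(21600)·(1/240) = +0.612372

+√(3/8) ≈ +0.612372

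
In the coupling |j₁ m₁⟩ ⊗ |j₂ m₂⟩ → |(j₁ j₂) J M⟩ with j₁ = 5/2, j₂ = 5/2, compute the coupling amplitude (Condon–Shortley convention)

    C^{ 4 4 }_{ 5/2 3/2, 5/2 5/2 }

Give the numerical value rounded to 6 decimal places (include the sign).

−√(1/2) = -0.707107

√[9·1!4!4!/10! · 4!1!5!0!8!0!] = √(165888)
  +(−1)^1/∏(1,0,0,4,4,0)! = -1/576  (running -1/576)
⟨..|..⟩ = √(165888)·(-1/576) = -0.707107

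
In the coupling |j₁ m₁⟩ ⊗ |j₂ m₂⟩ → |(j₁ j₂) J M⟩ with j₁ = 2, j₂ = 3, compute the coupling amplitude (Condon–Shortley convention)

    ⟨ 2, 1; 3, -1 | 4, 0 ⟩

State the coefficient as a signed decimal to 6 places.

√[9·1!3!5!/10! · 3!1!2!4!4!4!] = √(10368/35)
  +(−1)^0/∏(0,1,1,2,2,3)! = 1/24  (running 1/24)
  +(−1)^1/∏(1,0,0,1,3,4)! = -1/144  (running 5/144)
⟨..|..⟩ = √(10368/35)·(5/144) = +0.597614

+√(5/14) ≈ +0.597614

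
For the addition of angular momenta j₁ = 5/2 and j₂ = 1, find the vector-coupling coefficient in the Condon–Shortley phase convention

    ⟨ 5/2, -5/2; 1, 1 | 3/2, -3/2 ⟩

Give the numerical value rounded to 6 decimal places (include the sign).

+√(2/3) = +0.816497

triangle: 2!×3!×0!/6! = 12/720
(j±m)!: 0!×5!×2!×0!×0!×3! = 1440
prefactor² = (2J+1)×Δ×N² = 96
  k=2: +1/(2!×0!×3!×0!×0!×0!) = 1/12
Σ = 1/12  ⇒  CG² = 96×1/12² = 2/3
CG = +√(2/3) = +0.816497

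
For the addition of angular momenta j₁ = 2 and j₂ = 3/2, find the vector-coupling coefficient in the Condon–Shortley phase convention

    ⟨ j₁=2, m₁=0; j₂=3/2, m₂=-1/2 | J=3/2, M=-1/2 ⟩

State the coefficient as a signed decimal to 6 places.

−√(1/5) ≈ -0.447214

√[4·2!2!1!/6! · 2!2!1!2!1!2!] = √(16/45)
  +(−1)^0/∏(0,2,2,1,0,0)! = 1/4  (running 1/4)
  +(−1)^1/∏(1,1,1,0,1,1)! = -1  (running -3/4)
⟨..|..⟩ = √(16/45)·(-3/4) = -0.447214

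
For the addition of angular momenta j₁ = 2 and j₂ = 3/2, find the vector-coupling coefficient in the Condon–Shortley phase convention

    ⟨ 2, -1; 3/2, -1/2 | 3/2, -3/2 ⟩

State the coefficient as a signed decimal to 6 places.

-0.632456

√[4·2!2!1!/6! · 1!3!1!2!0!3!] = √(8/5)
  +(−1)^1/∏(1,1,2,0,0,1)! = -1/2  (running -1/2)
⟨..|..⟩ = √(8/5)·(-1/2) = -0.632456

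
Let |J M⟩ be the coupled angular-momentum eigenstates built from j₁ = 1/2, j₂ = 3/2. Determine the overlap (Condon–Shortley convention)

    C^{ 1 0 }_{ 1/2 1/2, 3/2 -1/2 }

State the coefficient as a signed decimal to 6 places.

triangle: 1!·0!·2!/4! = 2/24
(j±m)!: 1!·0!·1!·2!·1!·1! = 2
prefactor² = (2J+1)·Δ·N² = 1/2
  k=0: +1/(0!·1!·0!·1!·0!·1!) = 1
Σ = 1  ⇒  CG² = 1/2·1² = 1/2
CG = +√(1/2) = +0.707107

+0.707107  (= +√(1/2))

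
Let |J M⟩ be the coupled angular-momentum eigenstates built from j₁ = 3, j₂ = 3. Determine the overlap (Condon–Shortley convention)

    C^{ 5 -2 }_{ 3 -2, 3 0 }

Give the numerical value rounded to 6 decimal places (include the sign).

-0.577350  (= −√(1/3))

j₁+j₂−J=1  J+j₁−j₂=5  J−j₁+j₂=5  j₁+j₂+J+1=12
(j₁±m₁, j₂±m₂, J±M) = (1,5,3,3,3,7)
P² = 43200
sum k=0..1:
  [0] +1/1440 = 1/1440
  [1] −1/288 = -1/288
S = -1/360
C² = P²·S² = 1/3 ; C = -0.577350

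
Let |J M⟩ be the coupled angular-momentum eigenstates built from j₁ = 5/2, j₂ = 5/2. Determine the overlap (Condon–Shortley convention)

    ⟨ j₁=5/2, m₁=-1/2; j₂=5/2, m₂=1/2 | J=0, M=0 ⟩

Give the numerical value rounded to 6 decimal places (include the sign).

√[1·5!0!0!/6! · 2!3!3!2!0!0!] = √(24)
  +(−1)^3/∏(3,2,0,0,0,0)! = -1/12  (running -1/12)
⟨..|..⟩ = √(24)·(-1/12) = -0.408248

-0.408248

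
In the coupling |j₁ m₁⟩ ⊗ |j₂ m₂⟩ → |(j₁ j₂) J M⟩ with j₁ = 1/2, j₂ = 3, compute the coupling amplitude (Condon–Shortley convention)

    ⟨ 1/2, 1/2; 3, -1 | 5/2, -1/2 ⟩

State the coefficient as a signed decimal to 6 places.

triangle: 1!·0!·5!/7! = 120/5040
(j±m)!: 1!·0!·2!·4!·2!·3! = 576
prefactor² = (2J+1)·Δ·N² = 576/7
  k=0: +1/(0!·1!·0!·2!·0!·3!) = 1/12
Σ = 1/12  ⇒  CG² = 576/7·1/12² = 4/7
CG = +√(4/7) = +0.755929

+0.755929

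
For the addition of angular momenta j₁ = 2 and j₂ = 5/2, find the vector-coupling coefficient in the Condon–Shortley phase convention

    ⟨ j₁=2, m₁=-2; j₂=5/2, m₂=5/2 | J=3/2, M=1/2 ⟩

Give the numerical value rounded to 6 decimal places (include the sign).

j₁+j₂−J=3  J+j₁−j₂=1  J−j₁+j₂=2  j₁+j₂+J+1=7
(j₁±m₁, j₂±m₂, J±M) = (0,4,5,0,2,1)
P² = 384/7
sum k=3..3:
  [3] −1/12 = -1/12
S = -1/12
C² = P²·S² = 8/21 ; C = -0.617213

−√(8/21) ≈ -0.617213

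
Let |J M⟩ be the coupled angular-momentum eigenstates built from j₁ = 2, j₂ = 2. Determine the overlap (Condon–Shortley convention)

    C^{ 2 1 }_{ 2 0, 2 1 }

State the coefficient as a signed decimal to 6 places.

−√(1/14) ≈ -0.267261

triangle: 2!·2!·2!/7! = 8/5040
(j±m)!: 2!·2!·3!·1!·3!·1! = 144
prefactor² = (2J+1)·Δ·N² = 8/7
  k=1: −1/(1!·1!·1!·2!·1!·0!) = -1/2
  k=2: +1/(2!·0!·0!·1!·2!·1!) = 1/4
Σ = -1/4  ⇒  CG² = 8/7·(-1/4)² = 1/14
CG = −√(1/14) = -0.267261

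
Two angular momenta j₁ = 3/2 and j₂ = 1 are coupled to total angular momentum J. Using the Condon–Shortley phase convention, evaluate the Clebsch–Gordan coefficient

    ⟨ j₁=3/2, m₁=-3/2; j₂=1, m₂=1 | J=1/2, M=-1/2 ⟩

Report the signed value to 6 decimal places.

+√(1/2) ≈ +0.707107

triangle: 2!×1!×0!/4! = 2/24
(j±m)!: 0!×3!×2!×0!×0!×1! = 12
prefactor² = (2J+1)×Δ×N² = 2
  k=2: +1/(2!×0!×1!×0!×0!×0!) = 1/2
Σ = 1/2  ⇒  CG² = 2×1/2² = 1/2
CG = +√(1/2) = +0.707107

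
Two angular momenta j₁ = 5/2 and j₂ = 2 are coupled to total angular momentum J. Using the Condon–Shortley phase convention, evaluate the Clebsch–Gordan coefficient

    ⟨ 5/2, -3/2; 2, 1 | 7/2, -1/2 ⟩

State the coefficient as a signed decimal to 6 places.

√[8·1!4!3!/9! · 1!4!3!1!3!4!] = √(2304/35)
  +(−1)^0/∏(0,1,4,3,0,0)! = 1/144  (running 1/144)
  +(−1)^1/∏(1,0,3,2,1,1)! = -1/12  (running -11/144)
⟨..|..⟩ = √(2304/35)·(-11/144) = -0.619780

-0.619780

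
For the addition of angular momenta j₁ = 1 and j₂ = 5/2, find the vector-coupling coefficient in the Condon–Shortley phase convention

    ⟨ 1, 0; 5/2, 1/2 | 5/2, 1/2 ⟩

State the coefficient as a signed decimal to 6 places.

-0.169031

√[6·1!1!4!/7! · 1!1!3!2!3!2!] = √(144/35)
  +(−1)^0/∏(0,1,1,3,0,1)! = 1/6  (running 1/6)
  +(−1)^1/∏(1,0,0,2,1,2)! = -1/4  (running -1/12)
⟨..|..⟩ = √(144/35)·(-1/12) = -0.169031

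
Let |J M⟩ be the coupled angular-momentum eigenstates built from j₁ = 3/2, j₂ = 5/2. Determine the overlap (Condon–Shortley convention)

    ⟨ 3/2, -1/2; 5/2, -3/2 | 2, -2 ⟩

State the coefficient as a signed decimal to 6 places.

−√(8/21) ≈ -0.617213

j₁+j₂−J=2  J+j₁−j₂=1  J−j₁+j₂=3  j₁+j₂+J+1=7
(j₁±m₁, j₂±m₂, J±M) = (1,2,1,4,0,4)
P² = 96/7
sum k=1..1:
  [1] −1/6 = -1/6
S = -1/6
C² = P²·S² = 8/21 ; C = -0.617213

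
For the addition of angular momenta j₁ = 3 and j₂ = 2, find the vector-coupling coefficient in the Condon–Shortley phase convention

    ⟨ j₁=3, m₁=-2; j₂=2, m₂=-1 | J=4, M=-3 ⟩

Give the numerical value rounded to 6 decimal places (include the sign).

j₁+j₂−J=1  J+j₁−j₂=5  J−j₁+j₂=3  j₁+j₂+J+1=10
(j₁±m₁, j₂±m₂, J±M) = (1,5,1,3,1,7)
P² = 6480
sum k=0..1:
  [0] +1/240 = 1/240
  [1] −1/144 = -1/144
S = -1/360
C² = P²·S² = 1/20 ; C = -0.223607

-0.223607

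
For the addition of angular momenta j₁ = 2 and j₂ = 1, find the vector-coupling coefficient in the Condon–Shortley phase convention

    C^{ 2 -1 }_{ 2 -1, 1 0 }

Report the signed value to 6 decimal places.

−√(1/6) ≈ -0.408248

triangle: 1!*3!*1!/6! = 6/720
(j±m)!: 1!*3!*1!*1!*1!*3! = 36
prefactor² = (2J+1)*Δ*N² = 3/2
  k=0: +1/(0!*1!*3!*1!*0!*0!) = 1/6
  k=1: −1/(1!*0!*2!*0!*1!*1!) = -1/2
Σ = -1/3  ⇒  CG² = 3/2*(-1/3)² = 1/6
CG = −√(1/6) = -0.408248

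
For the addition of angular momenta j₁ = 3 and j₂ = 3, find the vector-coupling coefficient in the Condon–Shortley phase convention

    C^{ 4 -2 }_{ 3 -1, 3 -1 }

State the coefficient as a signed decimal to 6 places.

triangle: 2!×4!×4!/11! = 1152/39916800
(j±m)!: 2!×4!×2!×4!×2!×6! = 3317760
prefactor² = (2J+1)×Δ×N² = 331776/385
  k=0: +1/(0!×2!×4!×2!×0!×2!) = 1/192
  k=1: −1/(1!×1!×3!×1!×1!×3!) = -1/36
  k=2: +1/(2!×0!×2!×0!×2!×4!) = 1/192
Σ = -5/288  ⇒  CG² = 331776/385×(-5/288)² = 20/77
CG = −√(20/77) = -0.509647

-0.509647  (= −√(20/77))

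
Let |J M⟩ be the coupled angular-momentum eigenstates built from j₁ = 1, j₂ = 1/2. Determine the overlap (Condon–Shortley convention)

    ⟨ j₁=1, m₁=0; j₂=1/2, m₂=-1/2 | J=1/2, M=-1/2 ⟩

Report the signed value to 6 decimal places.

+√(1/3) = +0.577350

√[2·1!1!0!/3! · 1!1!0!1!0!1!] = √(1/3)
  +(−1)^0/∏(0,1,1,0,0,0)! = 1  (running 1)
⟨..|..⟩ = √(1/3)·(1) = +0.577350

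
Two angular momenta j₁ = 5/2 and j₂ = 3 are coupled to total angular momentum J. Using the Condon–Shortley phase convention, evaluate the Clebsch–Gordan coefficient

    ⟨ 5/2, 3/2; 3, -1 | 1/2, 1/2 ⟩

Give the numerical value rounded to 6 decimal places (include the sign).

triangle: 5!*0!*1!/7! = 120/5040
(j±m)!: 4!*1!*2!*4!*1!*0! = 1152
prefactor² = (2J+1)*Δ*N² = 384/7
  k=1: −1/(1!*4!*0!*1!*0!*0!) = -1/24
Σ = -1/24  ⇒  CG² = 384/7*(-1/24)² = 2/21
CG = −√(2/21) = -0.308607

-0.308607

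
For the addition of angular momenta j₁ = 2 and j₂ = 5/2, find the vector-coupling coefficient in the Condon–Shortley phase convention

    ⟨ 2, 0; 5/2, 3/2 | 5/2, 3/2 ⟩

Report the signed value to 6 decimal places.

-0.119523

j₁+j₂−J=2  J+j₁−j₂=2  J−j₁+j₂=3  j₁+j₂+J+1=8
(j₁±m₁, j₂±m₂, J±M) = (2,2,4,1,4,1)
P² = 288/35
sum k=1..2:
  [1] −1/6 = -1/6
  [2] +1/8 = 1/8
S = -1/24
C² = P²·S² = 1/70 ; C = -0.119523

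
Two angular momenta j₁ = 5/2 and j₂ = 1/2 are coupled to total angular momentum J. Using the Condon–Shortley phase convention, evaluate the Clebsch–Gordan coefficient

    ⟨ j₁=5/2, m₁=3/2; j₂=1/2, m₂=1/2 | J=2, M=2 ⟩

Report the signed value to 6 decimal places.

-0.408248

triangle: 1!·4!·0!/6! = 24/720
(j±m)!: 4!·1!·1!·0!·4!·0! = 576
prefactor² = (2J+1)·Δ·N² = 96
  k=1: −1/(1!·0!·0!·0!·4!·0!) = -1/24
Σ = -1/24  ⇒  CG² = 96·(-1/24)² = 1/6
CG = −√(1/6) = -0.408248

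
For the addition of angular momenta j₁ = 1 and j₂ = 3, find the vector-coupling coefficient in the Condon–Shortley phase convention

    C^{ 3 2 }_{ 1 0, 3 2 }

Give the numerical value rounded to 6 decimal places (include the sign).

triangle: 1!·1!·5!/8! = 120/40320
(j±m)!: 1!·1!·5!·1!·5!·1! = 14400
prefactor² = (2J+1)·Δ·N² = 300
  k=0: +1/(0!·1!·1!·5!·0!·0!) = 1/120
  k=1: −1/(1!·0!·0!·4!·1!·1!) = -1/24
Σ = -1/30  ⇒  CG² = 300·(-1/30)² = 1/3
CG = −√(1/3) = -0.577350

-0.577350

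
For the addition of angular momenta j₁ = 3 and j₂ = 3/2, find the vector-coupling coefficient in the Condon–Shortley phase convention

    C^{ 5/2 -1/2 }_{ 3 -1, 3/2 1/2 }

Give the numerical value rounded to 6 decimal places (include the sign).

−√(1/70) ≈ -0.119523

j₁+j₂−J=2  J+j₁−j₂=4  J−j₁+j₂=1  j₁+j₂+J+1=8
(j₁±m₁, j₂±m₂, J±M) = (2,4,2,1,2,3)
P² = 288/35
sum k=1..2:
  [1] −1/6 = -1/6
  [2] +1/8 = 1/8
S = -1/24
C² = P²·S² = 1/70 ; C = -0.119523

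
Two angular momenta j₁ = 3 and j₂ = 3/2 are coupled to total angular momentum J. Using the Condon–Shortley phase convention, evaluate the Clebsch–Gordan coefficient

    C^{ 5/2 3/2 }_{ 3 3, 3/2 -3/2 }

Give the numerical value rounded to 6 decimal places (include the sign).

√[6·2!4!1!/8! · 6!0!0!3!4!1!] = √(5184/7)
  +(−1)^0/∏(0,2,0,0,4,1)! = 1/48  (running 1/48)
⟨..|..⟩ = √(5184/7)·(1/48) = +0.566947

+√(9/28) ≈ +0.566947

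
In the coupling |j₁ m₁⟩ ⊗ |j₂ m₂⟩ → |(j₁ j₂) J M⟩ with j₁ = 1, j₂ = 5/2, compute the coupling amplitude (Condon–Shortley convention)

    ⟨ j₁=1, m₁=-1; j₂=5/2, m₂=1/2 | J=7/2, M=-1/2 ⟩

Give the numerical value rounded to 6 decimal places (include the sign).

triangle: 0!·2!·5!/8! = 240/40320
(j±m)!: 0!·2!·3!·2!·3!·4! = 3456
prefactor² = (2J+1)·Δ·N² = 1152/7
  k=0: +1/(0!·0!·2!·3!·0!·2!) = 1/24
Σ = 1/24  ⇒  CG² = 1152/7·1/24² = 2/7
CG = +√(2/7) = +0.534522

+√(2/7) = +0.534522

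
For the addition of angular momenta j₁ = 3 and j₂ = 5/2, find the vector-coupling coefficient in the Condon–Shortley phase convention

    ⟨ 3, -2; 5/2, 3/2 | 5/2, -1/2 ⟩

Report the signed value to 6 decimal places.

-0.267261

√[6·3!3!2!/9! · 1!5!4!1!2!3!] = √(288/7)
  +(−1)^2/∏(2,1,3,2,0,0)! = 1/24  (running 1/24)
  +(−1)^3/∏(3,0,2,1,1,1)! = -1/12  (running -1/24)
⟨..|..⟩ = √(288/7)·(-1/24) = -0.267261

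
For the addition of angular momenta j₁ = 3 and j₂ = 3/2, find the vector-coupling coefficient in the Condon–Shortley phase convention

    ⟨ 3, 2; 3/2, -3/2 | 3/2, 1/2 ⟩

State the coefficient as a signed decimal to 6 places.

+√(2/7) = +0.534522

triangle: 3!*3!*0!/7! = 36/5040
(j±m)!: 5!*1!*0!*3!*2!*1! = 1440
prefactor² = (2J+1)*Δ*N² = 288/7
  k=0: +1/(0!*3!*1!*0!*2!*0!) = 1/12
Σ = 1/12  ⇒  CG² = 288/7*1/12² = 2/7
CG = +√(2/7) = +0.534522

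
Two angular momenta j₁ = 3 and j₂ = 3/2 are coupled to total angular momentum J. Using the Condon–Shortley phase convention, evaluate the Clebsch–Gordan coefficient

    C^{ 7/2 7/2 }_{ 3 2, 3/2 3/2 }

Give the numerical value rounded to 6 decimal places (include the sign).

−√(1/3) = -0.577350

j₁+j₂−J=1  J+j₁−j₂=5  J−j₁+j₂=2  j₁+j₂+J+1=9
(j₁±m₁, j₂±m₂, J±M) = (5,1,3,0,7,0)
P² = 19200
sum k=1..1:
  [1] −1/240 = -1/240
S = -1/240
C² = P²·S² = 1/3 ; C = -0.577350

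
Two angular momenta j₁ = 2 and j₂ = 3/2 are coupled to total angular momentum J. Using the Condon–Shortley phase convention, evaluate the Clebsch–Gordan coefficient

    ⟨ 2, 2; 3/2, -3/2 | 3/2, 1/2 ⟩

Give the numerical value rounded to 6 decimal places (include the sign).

+0.632456  (= +√(2/5))

j₁+j₂−J=2  J+j₁−j₂=2  J−j₁+j₂=1  j₁+j₂+J+1=6
(j₁±m₁, j₂±m₂, J±M) = (4,0,0,3,2,1)
P² = 32/5
sum k=0..0:
  [0] +1/4 = 1/4
S = 1/4
C² = P²·S² = 2/5 ; C = +0.632456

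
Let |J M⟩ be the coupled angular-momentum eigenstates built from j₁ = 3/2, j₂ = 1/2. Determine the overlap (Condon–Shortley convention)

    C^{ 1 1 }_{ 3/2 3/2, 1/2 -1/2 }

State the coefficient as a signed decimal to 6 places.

+√(3/4) ≈ +0.866025

j₁+j₂−J=1  J+j₁−j₂=2  J−j₁+j₂=0  j₁+j₂+J+1=4
(j₁±m₁, j₂±m₂, J±M) = (3,0,0,1,2,0)
P² = 3
sum k=0..0:
  [0] +1/2 = 1/2
S = 1/2
C² = P²·S² = 3/4 ; C = +0.866025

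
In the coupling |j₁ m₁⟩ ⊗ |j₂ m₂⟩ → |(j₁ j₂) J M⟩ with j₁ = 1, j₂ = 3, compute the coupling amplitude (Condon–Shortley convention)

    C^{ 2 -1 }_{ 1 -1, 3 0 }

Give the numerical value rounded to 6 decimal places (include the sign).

+√(1/7) = +0.377964

√[5·2!0!4!/7! · 0!2!3!3!1!3!] = √(144/7)
  +(−1)^2/∏(2,0,0,1,0,3)! = 1/12  (running 1/12)
⟨..|..⟩ = √(144/7)·(1/12) = +0.377964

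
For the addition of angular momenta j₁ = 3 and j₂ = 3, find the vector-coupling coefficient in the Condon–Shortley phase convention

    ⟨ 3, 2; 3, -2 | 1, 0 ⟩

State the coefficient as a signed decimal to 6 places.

triangle: 5!×1!×1!/8! = 120/40320
(j±m)!: 5!×1!×1!×5!×1!×1! = 14400
prefactor² = (2J+1)×Δ×N² = 900/7
  k=0: +1/(0!×5!×1!×1!×0!×0!) = 1/120
  k=1: −1/(1!×4!×0!×0!×1!×1!) = -1/24
Σ = -1/30  ⇒  CG² = 900/7×(-1/30)² = 1/7
CG = −√(1/7) = -0.377964

−√(1/7) = -0.377964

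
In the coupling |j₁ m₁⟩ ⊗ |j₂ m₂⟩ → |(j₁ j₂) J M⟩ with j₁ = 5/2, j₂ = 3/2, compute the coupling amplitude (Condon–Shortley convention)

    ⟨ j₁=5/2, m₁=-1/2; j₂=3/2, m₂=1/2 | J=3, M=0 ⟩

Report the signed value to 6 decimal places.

√[7·1!4!2!/8! · 2!3!2!1!3!3!] = √(36/5)
  +(−1)^0/∏(0,1,3,2,1,0)! = 1/12  (running 1/12)
  +(−1)^1/∏(1,0,2,1,2,1)! = -1/4  (running -1/6)
⟨..|..⟩ = √(36/5)·(-1/6) = -0.447214

−√(1/5) = -0.447214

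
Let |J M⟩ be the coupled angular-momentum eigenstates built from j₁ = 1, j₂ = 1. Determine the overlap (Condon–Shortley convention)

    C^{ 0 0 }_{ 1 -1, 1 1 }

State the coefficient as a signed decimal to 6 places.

+0.577350

√[1·2!0!0!/3! · 0!2!2!0!0!0!] = √(4/3)
  +(−1)^2/∏(2,0,0,0,0,0)! = 1/2  (running 1/2)
⟨..|..⟩ = √(4/3)·(1/2) = +0.577350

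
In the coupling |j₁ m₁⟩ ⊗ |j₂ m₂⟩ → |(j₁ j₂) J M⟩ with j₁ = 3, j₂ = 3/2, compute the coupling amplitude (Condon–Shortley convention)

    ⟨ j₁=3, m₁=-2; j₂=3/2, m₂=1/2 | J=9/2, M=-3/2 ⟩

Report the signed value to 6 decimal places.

j₁+j₂−J=0  J+j₁−j₂=6  J−j₁+j₂=3  j₁+j₂+J+1=10
(j₁±m₁, j₂±m₂, J±M) = (1,5,2,1,3,6)
P² = 86400/7
sum k=0..0:
  [0] +1/240 = 1/240
S = 1/240
C² = P²·S² = 3/14 ; C = +0.462910

+0.462910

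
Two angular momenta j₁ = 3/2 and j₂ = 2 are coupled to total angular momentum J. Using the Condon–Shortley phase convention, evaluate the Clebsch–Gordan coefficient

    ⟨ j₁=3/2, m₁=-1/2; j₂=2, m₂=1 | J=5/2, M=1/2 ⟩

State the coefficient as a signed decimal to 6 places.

√[6·1!2!3!/7! · 1!2!3!1!3!2!] = √(72/35)
  +(−1)^0/∏(0,1,2,3,0,0)! = 1/12  (running 1/12)
  +(−1)^1/∏(1,0,1,2,1,1)! = -1/2  (running -5/12)
⟨..|..⟩ = √(72/35)·(-5/12) = -0.597614

-0.597614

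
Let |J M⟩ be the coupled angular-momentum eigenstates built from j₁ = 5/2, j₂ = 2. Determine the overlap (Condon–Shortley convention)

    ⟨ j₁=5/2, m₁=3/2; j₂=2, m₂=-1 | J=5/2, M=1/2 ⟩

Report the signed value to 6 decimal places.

triangle: 2!·3!·2!/8! = 24/40320
(j±m)!: 4!·1!·1!·3!·3!·2! = 1728
prefactor² = (2J+1)·Δ·N² = 216/35
  k=0: +1/(0!·2!·1!·1!·2!·1!) = 1/4
  k=1: −1/(1!·1!·0!·0!·3!·2!) = -1/12
Σ = 1/6  ⇒  CG² = 216/35·1/6² = 6/35
CG = +√(6/35) = +0.414039

+√(6/35) ≈ +0.414039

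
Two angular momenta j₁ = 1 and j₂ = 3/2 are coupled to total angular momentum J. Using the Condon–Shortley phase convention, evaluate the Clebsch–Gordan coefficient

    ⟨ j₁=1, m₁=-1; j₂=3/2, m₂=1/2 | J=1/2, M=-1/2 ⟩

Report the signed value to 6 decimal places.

+0.408248

triangle: 2!*0!*1!/4! = 2/24
(j±m)!: 0!*2!*2!*1!*0!*1! = 4
prefactor² = (2J+1)*Δ*N² = 2/3
  k=2: +1/(2!*0!*0!*0!*0!*1!) = 1/2
Σ = 1/2  ⇒  CG² = 2/3*1/2² = 1/6
CG = +√(1/6) = +0.408248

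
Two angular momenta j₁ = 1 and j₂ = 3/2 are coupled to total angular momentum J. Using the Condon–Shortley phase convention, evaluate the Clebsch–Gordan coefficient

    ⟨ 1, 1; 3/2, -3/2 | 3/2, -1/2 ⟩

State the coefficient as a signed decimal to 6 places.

+0.632456  (= +√(2/5))

j₁+j₂−J=1  J+j₁−j₂=1  J−j₁+j₂=2  j₁+j₂+J+1=5
(j₁±m₁, j₂±m₂, J±M) = (2,0,0,3,1,2)
P² = 8/5
sum k=0..0:
  [0] +1/2 = 1/2
S = 1/2
C² = P²·S² = 2/5 ; C = +0.632456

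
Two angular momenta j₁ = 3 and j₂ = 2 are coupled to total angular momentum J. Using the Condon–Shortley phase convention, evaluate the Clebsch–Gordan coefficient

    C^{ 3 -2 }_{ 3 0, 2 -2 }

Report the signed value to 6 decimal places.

+0.577350  (= +√(1/3))

√[7·2!4!2!/9! · 3!3!0!4!1!5!] = √(192)
  +(−1)^0/∏(0,2,3,0,1,2)! = 1/24  (running 1/24)
⟨..|..⟩ = √(192)·(1/24) = +0.577350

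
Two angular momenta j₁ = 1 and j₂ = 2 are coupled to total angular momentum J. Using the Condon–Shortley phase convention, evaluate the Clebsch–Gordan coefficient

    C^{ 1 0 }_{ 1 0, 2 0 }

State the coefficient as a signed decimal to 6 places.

-0.632456  (= −√(2/5))

√[3·2!0!2!/5! · 1!1!2!2!1!1!] = √(2/5)
  +(−1)^1/∏(1,1,0,1,0,1)! = -1  (running -1)
⟨..|..⟩ = √(2/5)·(-1) = -0.632456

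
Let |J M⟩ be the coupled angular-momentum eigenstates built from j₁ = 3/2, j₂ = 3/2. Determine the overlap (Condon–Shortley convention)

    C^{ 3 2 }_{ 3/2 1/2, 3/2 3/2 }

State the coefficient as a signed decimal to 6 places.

+0.707107  (= +√(1/2))

j₁+j₂−J=0  J+j₁−j₂=3  J−j₁+j₂=3  j₁+j₂+J+1=7
(j₁±m₁, j₂±m₂, J±M) = (2,1,3,0,5,1)
P² = 72
sum k=0..0:
  [0] +1/12 = 1/12
S = 1/12
C² = P²·S² = 1/2 ; C = +0.707107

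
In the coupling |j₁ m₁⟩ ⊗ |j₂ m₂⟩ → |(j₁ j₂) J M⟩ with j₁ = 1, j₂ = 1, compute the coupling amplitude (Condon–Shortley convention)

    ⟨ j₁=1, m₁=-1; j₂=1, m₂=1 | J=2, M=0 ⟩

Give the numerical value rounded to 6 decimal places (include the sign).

triangle: 0!*2!*2!/5! = 4/120
(j±m)!: 0!*2!*2!*0!*2!*2! = 16
prefactor² = (2J+1)*Δ*N² = 8/3
  k=0: +1/(0!*0!*2!*2!*0!*0!) = 1/4
Σ = 1/4  ⇒  CG² = 8/3*1/4² = 1/6
CG = +√(1/6) = +0.408248

+0.408248  (= +√(1/6))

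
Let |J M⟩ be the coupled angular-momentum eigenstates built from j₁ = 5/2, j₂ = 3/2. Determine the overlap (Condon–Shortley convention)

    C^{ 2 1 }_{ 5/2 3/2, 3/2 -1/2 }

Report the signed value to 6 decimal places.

+0.154303

j₁+j₂−J=2  J+j₁−j₂=3  J−j₁+j₂=1  j₁+j₂+J+1=7
(j₁±m₁, j₂±m₂, J±M) = (4,1,1,2,3,1)
P² = 24/7
sum k=0..1:
  [0] +1/4 = 1/4
  [1] −1/6 = -1/6
S = 1/12
C² = P²·S² = 1/42 ; C = +0.154303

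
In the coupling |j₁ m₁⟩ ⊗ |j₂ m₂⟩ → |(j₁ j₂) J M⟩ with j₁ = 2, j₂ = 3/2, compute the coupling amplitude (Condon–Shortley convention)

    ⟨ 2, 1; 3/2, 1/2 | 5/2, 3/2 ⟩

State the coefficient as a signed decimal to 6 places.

j₁+j₂−J=1  J+j₁−j₂=3  J−j₁+j₂=2  j₁+j₂+J+1=7
(j₁±m₁, j₂±m₂, J±M) = (3,1,2,1,4,1)
P² = 144/35
sum k=0..1:
  [0] +1/4 = 1/4
  [1] −1/6 = -1/6
S = 1/12
C² = P²·S² = 1/35 ; C = +0.169031

+√(1/35) = +0.169031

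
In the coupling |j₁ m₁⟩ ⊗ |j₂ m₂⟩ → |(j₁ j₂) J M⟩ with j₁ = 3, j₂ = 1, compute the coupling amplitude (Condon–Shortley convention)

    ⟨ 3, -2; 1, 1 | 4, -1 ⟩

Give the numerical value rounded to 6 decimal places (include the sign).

+0.327327  (= +√(3/28))

j₁+j₂−J=0  J+j₁−j₂=6  J−j₁+j₂=2  j₁+j₂+J+1=9
(j₁±m₁, j₂±m₂, J±M) = (1,5,2,0,3,5)
P² = 43200/7
sum k=0..0:
  [0] +1/240 = 1/240
S = 1/240
C² = P²·S² = 3/28 ; C = +0.327327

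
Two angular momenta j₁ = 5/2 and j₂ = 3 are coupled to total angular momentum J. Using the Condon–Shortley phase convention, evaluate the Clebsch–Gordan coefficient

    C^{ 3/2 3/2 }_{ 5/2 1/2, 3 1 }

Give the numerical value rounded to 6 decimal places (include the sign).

triangle: 4!*1!*2!/8! = 48/40320
(j±m)!: 3!*2!*4!*2!*3!*0! = 3456
prefactor² = (2J+1)*Δ*N² = 576/35
  k=2: +1/(2!*2!*0!*2!*1!*0!) = 1/8
Σ = 1/8  ⇒  CG² = 576/35*1/8² = 9/35
CG = +√(9/35) = +0.507093

+√(9/35) = +0.507093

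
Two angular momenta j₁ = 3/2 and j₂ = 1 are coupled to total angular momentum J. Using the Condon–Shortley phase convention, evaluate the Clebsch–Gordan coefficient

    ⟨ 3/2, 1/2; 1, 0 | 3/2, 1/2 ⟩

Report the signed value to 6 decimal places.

j₁+j₂−J=1  J+j₁−j₂=2  J−j₁+j₂=1  j₁+j₂+J+1=5
(j₁±m₁, j₂±m₂, J±M) = (2,1,1,1,2,1)
P² = 4/15
sum k=0..1:
  [0] +1/1 = 1
  [1] −1/2 = -1/2
S = 1/2
C² = P²·S² = 1/15 ; C = +0.258199

+0.258199  (= +√(1/15))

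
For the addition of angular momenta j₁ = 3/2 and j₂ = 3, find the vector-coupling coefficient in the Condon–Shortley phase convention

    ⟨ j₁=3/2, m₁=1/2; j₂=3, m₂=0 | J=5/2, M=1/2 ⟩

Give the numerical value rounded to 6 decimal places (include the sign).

√[6·2!1!4!/8! · 2!1!3!3!3!2!] = √(216/35)
  +(−1)^0/∏(0,2,1,3,0,1)! = 1/12  (running 1/12)
  +(−1)^1/∏(1,1,0,2,1,2)! = -1/4  (running -1/6)
⟨..|..⟩ = √(216/35)·(-1/6) = -0.414039

-0.414039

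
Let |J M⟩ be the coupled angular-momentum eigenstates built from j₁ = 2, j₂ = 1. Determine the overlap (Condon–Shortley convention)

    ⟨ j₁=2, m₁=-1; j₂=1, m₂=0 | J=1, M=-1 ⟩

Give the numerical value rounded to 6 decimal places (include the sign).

√[3·2!2!0!/5! · 1!3!1!1!0!2!] = √(6/5)
  +(−1)^1/∏(1,1,2,0,0,0)! = -1/2  (running -1/2)
⟨..|..⟩ = √(6/5)·(-1/2) = -0.547723

-0.547723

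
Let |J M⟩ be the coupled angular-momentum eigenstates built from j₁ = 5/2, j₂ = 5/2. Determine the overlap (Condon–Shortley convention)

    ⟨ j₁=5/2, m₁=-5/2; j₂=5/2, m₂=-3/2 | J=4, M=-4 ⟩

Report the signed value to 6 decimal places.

√[9·1!4!4!/10! · 0!5!1!4!0!8!] = √(165888)
  +(−1)^1/∏(1,0,4,0,0,4)! = -1/576  (running -1/576)
⟨..|..⟩ = √(165888)·(-1/576) = -0.707107

-0.707107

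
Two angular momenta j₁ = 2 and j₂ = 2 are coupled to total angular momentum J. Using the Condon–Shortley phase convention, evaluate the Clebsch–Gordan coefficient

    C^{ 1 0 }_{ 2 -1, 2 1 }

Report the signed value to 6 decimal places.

+√(1/10) = +0.316228

j₁+j₂−J=3  J+j₁−j₂=1  J−j₁+j₂=1  j₁+j₂+J+1=6
(j₁±m₁, j₂±m₂, J±M) = (1,3,3,1,1,1)
P² = 9/10
sum k=2..3:
  [2] +1/2 = 1/2
  [3] −1/6 = -1/6
S = 1/3
C² = P²·S² = 1/10 ; C = +0.316228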